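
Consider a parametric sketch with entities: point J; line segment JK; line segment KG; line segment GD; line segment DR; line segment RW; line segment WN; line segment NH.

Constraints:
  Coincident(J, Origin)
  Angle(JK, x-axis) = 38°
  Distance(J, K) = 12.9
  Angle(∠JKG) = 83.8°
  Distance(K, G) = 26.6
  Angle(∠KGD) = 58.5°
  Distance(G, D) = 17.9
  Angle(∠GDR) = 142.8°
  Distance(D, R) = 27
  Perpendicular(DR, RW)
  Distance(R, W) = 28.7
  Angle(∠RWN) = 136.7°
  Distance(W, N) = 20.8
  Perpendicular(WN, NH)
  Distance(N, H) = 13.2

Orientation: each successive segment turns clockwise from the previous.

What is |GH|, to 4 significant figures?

29.61

J is at the origin; JK runs at 38.0° with length 12.9, so K = (10.17, 7.942). ∠JKG = 83.8° gives KG at -58.20° from the x-axis; with |KG| = 26.6, G = (24.18, -14.67). ∠KGD = 58.5° gives GD at -179.7° from the x-axis; with |GD| = 17.9, D = (6.283, -14.76). ∠GDR = 142.8° gives DR at 143.1° from the x-axis; with |DR| = 27.0, R = (-15.31, 1.453). DR is perpendicular to RW, so RW runs at 53.10°; with |RW| = 28.7, W = (1.923, 24.40). ∠RWN = 136.7° gives WN at 9.800° from the x-axis; with |WN| = 20.8, N = (22.42, 27.94). The perpendicularity gives NH at right angles to WN, so NH runs at -80.20°; with |NH| = 13.2, H = (24.67, 14.94). Then |GH| = |H − G| = 29.61.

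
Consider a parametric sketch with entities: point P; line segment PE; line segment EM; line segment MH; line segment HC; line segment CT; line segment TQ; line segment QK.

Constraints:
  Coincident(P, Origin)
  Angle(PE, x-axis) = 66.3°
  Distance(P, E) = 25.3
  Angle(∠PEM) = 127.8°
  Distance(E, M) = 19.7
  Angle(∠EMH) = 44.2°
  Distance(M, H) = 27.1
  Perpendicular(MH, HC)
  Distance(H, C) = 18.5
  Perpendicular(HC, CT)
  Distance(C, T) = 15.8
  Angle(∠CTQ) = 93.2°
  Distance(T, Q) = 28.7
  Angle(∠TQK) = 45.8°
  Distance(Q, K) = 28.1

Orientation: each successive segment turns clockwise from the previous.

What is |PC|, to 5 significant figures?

14.647

∠EMH = 44.2° gives MH at -121.70° from the x-axis; with |MH| = 27.1, H = (15.035, 4.9085). MH ⟂ HC, so HC runs at 148.30°; with |HC| = 18.5, C = (-0.70453, 14.630). Then |PC| = |C − P| = 14.647.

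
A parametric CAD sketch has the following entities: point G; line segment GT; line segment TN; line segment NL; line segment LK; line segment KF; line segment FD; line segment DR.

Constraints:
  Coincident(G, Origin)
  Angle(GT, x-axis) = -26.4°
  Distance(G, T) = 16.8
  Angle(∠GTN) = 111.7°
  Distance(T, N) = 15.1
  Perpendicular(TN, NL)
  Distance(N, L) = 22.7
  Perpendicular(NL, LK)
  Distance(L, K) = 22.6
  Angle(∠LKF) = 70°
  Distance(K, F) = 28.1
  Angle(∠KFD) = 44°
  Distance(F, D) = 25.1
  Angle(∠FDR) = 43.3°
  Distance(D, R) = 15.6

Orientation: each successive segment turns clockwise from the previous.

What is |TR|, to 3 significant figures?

13.4

∠KFD = 44.0° gives FD at -161° from the x-axis; with |FD| = 25.1, D = (-5.12, -18.2). ∠FDR = 43.3° gives DR at 62.6° from the x-axis; with |DR| = 15.6, R = (2.06, -4.32). Then |TR| = |R − T| = 13.4.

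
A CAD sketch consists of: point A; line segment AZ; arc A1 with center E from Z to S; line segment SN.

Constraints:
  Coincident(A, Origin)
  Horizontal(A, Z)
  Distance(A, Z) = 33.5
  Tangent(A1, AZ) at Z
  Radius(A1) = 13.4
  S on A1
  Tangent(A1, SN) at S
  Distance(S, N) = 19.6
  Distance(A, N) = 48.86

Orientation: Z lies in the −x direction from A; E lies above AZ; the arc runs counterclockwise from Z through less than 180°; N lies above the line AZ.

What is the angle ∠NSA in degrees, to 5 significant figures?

162.88°

A is at the origin; AZ is horizontal with |AZ| = 33.5 and Z on the −x side, so Z = (-33.500, 0.0000). A1 meets AZ tangentially, so EZ is at right angles to AZ, so E = Z + (0, 13.4) = (-33.500, 13.400). Since ES ⟂ SN (tangency), |EN| = √(13.4² + 19.6²) = 23.743 regardless of where S sits on A1. So N lies on both circle(A, 48.86) and circle(E, 23.743); the above-AZ intersection is N = (-31.814, 37.083). S is the foot of the tangent from N: S = (-21.929, 20.158).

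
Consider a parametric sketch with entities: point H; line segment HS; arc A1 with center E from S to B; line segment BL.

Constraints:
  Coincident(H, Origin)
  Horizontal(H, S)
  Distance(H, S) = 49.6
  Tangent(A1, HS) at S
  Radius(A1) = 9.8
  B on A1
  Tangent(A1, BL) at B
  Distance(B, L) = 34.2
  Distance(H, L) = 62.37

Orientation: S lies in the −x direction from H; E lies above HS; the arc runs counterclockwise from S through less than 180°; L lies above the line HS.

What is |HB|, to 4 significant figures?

41.29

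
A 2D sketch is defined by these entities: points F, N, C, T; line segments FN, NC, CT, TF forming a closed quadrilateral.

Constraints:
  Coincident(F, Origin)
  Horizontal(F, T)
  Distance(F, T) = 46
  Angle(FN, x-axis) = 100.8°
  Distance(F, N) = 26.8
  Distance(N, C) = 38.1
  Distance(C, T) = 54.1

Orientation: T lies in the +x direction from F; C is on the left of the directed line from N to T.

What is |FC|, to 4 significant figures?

55.74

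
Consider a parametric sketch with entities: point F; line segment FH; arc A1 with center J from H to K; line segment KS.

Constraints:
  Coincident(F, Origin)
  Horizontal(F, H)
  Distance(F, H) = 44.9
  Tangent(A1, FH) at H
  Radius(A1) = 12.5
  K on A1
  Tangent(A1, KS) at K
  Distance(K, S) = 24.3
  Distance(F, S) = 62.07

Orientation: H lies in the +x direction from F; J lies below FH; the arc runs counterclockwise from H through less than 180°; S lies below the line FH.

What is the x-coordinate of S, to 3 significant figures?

47.7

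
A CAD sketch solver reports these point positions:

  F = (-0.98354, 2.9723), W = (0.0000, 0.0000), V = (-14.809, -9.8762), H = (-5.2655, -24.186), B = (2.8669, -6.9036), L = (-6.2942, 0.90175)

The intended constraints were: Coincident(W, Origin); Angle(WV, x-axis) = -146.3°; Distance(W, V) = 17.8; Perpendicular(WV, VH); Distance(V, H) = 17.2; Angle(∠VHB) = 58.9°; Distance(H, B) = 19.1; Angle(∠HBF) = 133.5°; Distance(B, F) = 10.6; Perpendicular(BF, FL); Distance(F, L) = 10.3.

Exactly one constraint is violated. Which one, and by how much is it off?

Distance(F, L) = 10.3 — off by 4.60.

W = (0.00, 0.00) ✓; WV at -146.3° ✓; |WV| = 17.80 ✓; ∠(WV, VH) = 90.00° ✓; |VH| = 17.20 ✓; ∠VHB = 58.90° ✓; |HB| = 19.10 ✓; ∠HBF = 133.5° ✓; |BF| = 10.60 ✓; ∠(BF, FL) = 90.00° ✓; |FL| = 5.700 ✗.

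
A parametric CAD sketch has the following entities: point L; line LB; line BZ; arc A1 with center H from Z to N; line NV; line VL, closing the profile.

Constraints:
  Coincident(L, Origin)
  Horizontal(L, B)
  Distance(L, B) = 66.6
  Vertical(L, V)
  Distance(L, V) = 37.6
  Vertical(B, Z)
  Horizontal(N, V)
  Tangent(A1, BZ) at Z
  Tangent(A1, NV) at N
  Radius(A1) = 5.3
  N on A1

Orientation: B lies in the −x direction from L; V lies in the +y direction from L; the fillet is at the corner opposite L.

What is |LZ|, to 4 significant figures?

74.02

The virtual corner opposite L is at (-66.60, 37.60). The tangent condition forces HZ to be normal to BZ and A1 meets NV tangentially, so HN is at right angles to NV, with radius 5.3, so the center H sits 5.3 in from both sides at H = (-61.30, 32.30). That places the tangent points at Z = (-66.60, 32.30) on BZ and N = (-61.30, 37.60) on NV. Then |LZ| = |Z − L| = 74.02.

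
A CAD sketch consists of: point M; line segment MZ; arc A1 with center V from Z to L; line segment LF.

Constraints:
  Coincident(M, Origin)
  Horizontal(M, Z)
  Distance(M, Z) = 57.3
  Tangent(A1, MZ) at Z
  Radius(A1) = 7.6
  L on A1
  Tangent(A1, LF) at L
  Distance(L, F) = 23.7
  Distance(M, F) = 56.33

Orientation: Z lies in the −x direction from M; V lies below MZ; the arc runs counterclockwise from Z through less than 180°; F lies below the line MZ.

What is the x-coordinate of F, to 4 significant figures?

-47.40

Checks: |VL| = 7.600 ✓; ∠(VL, LF) = 90.00° ✓; |LF| = 23.70 ✓; |MF| = 56.33 ✓.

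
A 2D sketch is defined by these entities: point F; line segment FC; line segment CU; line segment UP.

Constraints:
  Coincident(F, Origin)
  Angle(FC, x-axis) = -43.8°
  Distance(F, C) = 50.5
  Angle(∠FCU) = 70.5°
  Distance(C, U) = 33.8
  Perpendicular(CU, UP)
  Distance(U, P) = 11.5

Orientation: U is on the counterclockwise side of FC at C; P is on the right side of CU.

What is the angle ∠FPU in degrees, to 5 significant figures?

15.996°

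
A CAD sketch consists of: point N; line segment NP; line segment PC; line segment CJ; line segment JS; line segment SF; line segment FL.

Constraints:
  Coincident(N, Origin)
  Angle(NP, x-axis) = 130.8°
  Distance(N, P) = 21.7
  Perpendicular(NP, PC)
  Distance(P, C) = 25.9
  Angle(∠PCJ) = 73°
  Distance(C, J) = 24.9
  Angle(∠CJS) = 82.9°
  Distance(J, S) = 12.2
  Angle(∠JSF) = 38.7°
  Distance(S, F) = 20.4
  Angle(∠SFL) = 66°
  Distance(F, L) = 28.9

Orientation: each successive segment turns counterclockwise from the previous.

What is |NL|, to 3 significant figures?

30.4

∠JSF = 38.7° gives SF at -154° from the x-axis; with |SF| = 20.4, F = (-25.8, -11.7). ∠SFL = 66.0° gives FL at -39.8° from the x-axis; with |FL| = 28.9, L = (-3.64, -30.2). Then |NL| = |L − N| = 30.4.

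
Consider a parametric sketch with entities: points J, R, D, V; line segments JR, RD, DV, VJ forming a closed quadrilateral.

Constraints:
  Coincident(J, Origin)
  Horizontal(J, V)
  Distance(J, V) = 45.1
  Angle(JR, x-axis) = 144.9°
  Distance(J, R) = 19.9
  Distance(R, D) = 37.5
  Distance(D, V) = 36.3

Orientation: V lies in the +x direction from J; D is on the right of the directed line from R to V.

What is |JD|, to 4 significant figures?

17.92

Checks: |JV| = 45.10 ✓; |JR| = 19.90 ✓; |RD| = 37.50 ✓; |DV| = 36.30 ✓.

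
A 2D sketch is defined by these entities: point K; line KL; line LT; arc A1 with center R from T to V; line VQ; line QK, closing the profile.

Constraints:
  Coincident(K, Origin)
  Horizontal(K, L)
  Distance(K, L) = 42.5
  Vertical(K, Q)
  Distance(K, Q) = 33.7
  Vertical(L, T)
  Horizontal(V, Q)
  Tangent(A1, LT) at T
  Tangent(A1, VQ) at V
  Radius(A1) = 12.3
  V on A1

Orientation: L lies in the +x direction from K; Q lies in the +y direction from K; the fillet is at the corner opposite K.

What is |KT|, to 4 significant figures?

47.58

K is at the origin; KL is horizontal with |KL| = 42.5 and L on the +x side, so L = (42.50, 0.000). K and Q share the same x with |KQ| = 33.7 and Q on the +y side, so Q = (0.000, 33.70). The virtual corner opposite K is at (42.50, 33.70). The tangent condition forces RT to be normal to LT and tangency of A1 to VQ means the radius RV is perpendicular to VQ, with radius 12.3, so the center R sits 12.3 in from both sides at R = (30.20, 21.40). That places the tangent points at T = (42.50, 21.40) on LT and V = (30.20, 33.70) on VQ. Then |KT| = |T − K| = 47.58.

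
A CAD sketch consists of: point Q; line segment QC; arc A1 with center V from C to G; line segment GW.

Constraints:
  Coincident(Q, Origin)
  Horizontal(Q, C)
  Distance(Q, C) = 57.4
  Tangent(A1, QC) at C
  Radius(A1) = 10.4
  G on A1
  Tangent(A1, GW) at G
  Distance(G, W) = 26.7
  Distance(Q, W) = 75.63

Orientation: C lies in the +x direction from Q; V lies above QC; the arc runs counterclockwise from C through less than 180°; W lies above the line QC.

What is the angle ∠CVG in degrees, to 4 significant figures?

94.97°

Checks: |VG| = 10.40 ✓; ∠(VG, GW) = 90.00° ✓; |GW| = 26.70 ✓; |QW| = 75.63 ✓.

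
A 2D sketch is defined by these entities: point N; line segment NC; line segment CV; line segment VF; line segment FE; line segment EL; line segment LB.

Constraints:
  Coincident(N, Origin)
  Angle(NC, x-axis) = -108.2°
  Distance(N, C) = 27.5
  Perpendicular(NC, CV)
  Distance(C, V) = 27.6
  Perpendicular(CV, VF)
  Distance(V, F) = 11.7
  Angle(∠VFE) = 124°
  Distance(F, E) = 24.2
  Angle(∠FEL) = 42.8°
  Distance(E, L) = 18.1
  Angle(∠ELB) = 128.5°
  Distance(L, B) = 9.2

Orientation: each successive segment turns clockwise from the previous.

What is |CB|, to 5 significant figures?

20.324

∠FEL = 42.8° gives EL at -121.40° from the x-axis; with |EL| = 18.1, L = (-17.299, -15.249). ∠ELB = 128.5° gives LB at -172.90° from the x-axis; with |LB| = 9.2, B = (-26.428, -16.386). Then |CB| = |B − C| = 20.324.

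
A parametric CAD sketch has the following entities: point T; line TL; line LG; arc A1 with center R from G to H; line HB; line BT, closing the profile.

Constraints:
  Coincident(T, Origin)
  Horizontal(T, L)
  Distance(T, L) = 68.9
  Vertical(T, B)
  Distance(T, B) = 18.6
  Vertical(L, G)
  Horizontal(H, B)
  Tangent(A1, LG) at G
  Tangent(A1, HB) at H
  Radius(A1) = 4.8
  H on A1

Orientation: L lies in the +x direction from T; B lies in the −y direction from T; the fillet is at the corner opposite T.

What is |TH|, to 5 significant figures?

66.744

The virtual corner opposite T is at (68.900, -18.600). Tangency of A1 to LG means the radius RG is perpendicular to LG and the tangent condition forces RH to be normal to HB, with radius 4.8, so the center R sits 4.8 in from both sides at R = (64.100, -13.800). That places the tangent points at G = (68.900, -13.800) on LG and H = (64.100, -18.600) on HB. Then |TH| = |H − T| = 66.744.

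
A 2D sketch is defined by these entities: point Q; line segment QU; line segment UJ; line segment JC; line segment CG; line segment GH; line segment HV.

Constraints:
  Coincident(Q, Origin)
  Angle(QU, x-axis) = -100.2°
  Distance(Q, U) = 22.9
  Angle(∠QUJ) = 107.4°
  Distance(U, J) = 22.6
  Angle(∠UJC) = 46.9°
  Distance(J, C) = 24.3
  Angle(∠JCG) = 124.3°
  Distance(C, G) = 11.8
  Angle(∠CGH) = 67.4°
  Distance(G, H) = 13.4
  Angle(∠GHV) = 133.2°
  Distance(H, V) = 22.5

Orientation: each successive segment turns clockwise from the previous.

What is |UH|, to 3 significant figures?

4.69

∠JCG = 124.3° gives CG at -1.60° from the x-axis; with |CG| = 11.8, G = (-0.433, -6.02). ∠CGH = 67.4° gives GH at -114° from the x-axis; with |GH| = 13.4, H = (-5.93, -18.2). Then |UH| = |H − U| = 4.69.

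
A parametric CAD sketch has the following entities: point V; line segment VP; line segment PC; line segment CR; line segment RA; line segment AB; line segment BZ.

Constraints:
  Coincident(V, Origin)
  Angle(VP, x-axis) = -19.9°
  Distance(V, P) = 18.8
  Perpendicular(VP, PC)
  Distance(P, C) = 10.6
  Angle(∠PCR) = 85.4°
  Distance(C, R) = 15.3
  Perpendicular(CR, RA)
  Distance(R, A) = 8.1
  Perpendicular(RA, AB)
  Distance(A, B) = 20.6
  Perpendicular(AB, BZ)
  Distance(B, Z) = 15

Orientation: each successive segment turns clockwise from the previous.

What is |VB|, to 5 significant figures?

24.908

CR ⟂ RA, so RA runs at 65.500°; with |RA| = 8.1, A = (3.5060, -2.6507). RA ⟂ AB, so AB runs at -24.500°; with |AB| = 20.6, B = (22.251, -11.193). Then |VB| = |B − V| = 24.908.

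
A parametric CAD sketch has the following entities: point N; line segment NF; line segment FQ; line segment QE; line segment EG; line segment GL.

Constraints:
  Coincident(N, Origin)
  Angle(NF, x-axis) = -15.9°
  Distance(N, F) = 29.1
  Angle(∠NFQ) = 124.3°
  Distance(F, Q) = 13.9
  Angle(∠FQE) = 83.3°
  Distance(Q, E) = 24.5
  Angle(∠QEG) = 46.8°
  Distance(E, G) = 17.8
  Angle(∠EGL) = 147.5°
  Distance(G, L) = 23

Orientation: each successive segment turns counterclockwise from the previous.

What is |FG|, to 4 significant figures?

10.73

N is at the origin; NF runs at -15.9° with length 29.1, so F = (27.99, -7.972). ∠NFQ = 124.3° gives FQ at 39.80° from the x-axis; with |FQ| = 13.9, Q = (38.67, 0.9253). ∠FQE = 83.3° gives QE at 136.5° from the x-axis; with |QE| = 24.5, E = (20.89, 17.79). ∠QEG = 46.8° gives EG at -90.30° from the x-axis; with |EG| = 17.8, G = (20.80, -0.009757). Then |FG| = |G − F| = 10.73.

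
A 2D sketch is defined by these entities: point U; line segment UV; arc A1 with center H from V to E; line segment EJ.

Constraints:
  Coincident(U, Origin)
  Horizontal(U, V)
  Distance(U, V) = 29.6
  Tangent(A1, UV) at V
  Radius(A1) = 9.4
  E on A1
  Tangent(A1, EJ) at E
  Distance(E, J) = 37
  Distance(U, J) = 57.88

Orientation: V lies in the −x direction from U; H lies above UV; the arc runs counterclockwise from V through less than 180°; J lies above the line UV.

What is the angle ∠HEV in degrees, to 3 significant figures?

35.2°

U is at the origin; UV is horizontal with |UV| = 29.6 and V on the −x side, so V = (-29.6, 0.00). Tangency of A1 to UV means the radius HV is perpendicular to UV, so H = V + (0, 9.4) = (-29.6, 9.40). Since HE ⟂ EJ (tangency), |HJ| = √(9.4² + 37.0²) = 38.2 regardless of where E sits on A1. So J lies on both circle(U, 57.88) and circle(H, 38.2); the above-UV intersection is J = (-33.2, 47.4). E is the foot of the tangent from J: E = (-20.7, 12.6).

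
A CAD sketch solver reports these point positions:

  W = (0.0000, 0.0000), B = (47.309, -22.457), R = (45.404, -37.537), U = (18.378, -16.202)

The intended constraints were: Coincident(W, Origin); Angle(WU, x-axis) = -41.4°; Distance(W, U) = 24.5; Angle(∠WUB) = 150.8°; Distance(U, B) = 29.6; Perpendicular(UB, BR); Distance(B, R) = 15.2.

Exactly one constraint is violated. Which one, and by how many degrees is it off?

Perpendicular(UB, BR) — off by 5.00°.

W = (0.00, 0.00) ✓; WU at -41.40° ✓; |WU| = 24.50 ✓; ∠WUB = 150.8° ✓; |UB| = 29.60 ✓; ∠(UB, BR) = 85.00° ✗; |BR| = 15.20 ✓.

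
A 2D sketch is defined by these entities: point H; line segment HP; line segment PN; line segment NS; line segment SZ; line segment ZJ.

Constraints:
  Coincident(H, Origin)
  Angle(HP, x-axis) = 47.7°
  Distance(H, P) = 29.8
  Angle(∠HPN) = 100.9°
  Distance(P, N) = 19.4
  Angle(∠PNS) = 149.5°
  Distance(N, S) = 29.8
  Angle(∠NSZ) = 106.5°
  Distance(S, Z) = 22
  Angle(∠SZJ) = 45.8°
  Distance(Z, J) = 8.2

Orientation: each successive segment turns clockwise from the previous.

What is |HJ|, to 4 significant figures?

41.07

H is at the origin; HP runs at 47.7° with length 29.8, so P = (20.06, 22.04). ∠HPN = 100.9° gives PN at -31.40° from the x-axis; with |PN| = 19.4, N = (36.61, 11.93). ∠PNS = 149.5° gives NS at -61.90° from the x-axis; with |NS| = 29.8, S = (50.65, -14.35). ∠NSZ = 106.5° gives SZ at -135.4° from the x-axis; with |SZ| = 22.0, Z = (34.99, -29.80). ∠SZJ = 45.8° gives ZJ at 90.40° from the x-axis; with |ZJ| = 8.2, J = (34.93, -21.60). Then |HJ| = |J − H| = 41.07.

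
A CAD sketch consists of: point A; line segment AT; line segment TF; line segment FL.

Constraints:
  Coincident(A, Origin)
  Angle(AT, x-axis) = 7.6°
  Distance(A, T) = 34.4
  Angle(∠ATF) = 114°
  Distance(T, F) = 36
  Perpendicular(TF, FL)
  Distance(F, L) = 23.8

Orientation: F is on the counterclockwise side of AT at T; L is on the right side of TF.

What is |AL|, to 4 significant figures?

74.49

A is at the origin; AT runs at 7.6° with length 34.4, so T = 34.4·(cos 7.6°, sin 7.6°) = (34.10, 4.550). ∠ATF = 114.0°, so TF runs at 7.6° + (180° − 114.0°) = 73.60° from the x-axis; with |TF| = 36.0, F = T + 36.0·(cos 73.60°, sin 73.60°) = (44.26, 39.08). TF ⟂ FL; with |FL| = 23.8 on the right of TF, L = F + 23.8·(0.9593, -0.2823) = (67.09, 32.37). Then |AL| = |L − A| = 74.49.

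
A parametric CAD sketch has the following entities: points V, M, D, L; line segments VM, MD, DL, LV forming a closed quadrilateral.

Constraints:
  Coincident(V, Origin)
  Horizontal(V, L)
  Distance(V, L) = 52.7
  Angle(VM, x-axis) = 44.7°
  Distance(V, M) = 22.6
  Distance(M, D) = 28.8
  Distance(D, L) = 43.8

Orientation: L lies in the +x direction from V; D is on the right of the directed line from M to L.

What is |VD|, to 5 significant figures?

16.371

V is at the origin; V and L share the same y with |VL| = 52.7 and L in +x, so L = (52.7, 0). VM runs at 44.7° with |VM| = 22.6, so M = (16.064, 15.897). D is determined by |MD| = 28.8 and |DL| = 43.8 together: it lies at the intersection of circle(M, 28.8) and circle(L, 43.8). With |ML| = 39.936, the foot of the radical line on ML is 6.3338 from M and the perpendicular offset is √(28.8² − 6.3338²) = 28.095. Taking the right-of-ML solution: D = (10.691, -12.398).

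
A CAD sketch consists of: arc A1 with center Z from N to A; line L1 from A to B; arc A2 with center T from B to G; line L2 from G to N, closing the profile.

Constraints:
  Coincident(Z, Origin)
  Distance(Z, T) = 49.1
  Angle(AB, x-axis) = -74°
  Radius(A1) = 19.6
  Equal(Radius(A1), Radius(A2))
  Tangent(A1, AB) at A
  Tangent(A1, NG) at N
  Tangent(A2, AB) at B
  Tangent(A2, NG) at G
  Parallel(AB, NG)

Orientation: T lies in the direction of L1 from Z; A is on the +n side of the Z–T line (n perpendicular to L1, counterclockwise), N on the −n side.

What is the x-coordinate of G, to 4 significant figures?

-5.307

The slot axis is L1's direction at -74.0°, so u = (cos -74.0°, sin -74.0°) = (0.2756, -0.9613) and n = (−sin -74.0°, cos -74.0°) = (0.9613, 0.2756). Z is at the origin and T lies 49.1 along u from Z, so T = 49.1·u = (13.53, -47.20). Tangency of A1 to both parallel lines with radius 19.6 puts A and N at Z ± 19.6·n: A = (18.84, 5.402), N = (-18.84, -5.402). Equal radii place B and G the same way about T: B = T + 19.6·n = (32.37, -41.80), G = T − 19.6·n = (-5.307, -52.60). So G.x = -5.307.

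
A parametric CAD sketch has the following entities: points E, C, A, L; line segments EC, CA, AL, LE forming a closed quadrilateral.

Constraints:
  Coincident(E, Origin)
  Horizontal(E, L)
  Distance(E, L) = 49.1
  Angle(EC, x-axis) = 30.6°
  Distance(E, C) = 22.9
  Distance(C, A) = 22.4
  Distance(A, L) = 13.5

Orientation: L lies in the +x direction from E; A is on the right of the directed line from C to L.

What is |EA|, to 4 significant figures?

36.28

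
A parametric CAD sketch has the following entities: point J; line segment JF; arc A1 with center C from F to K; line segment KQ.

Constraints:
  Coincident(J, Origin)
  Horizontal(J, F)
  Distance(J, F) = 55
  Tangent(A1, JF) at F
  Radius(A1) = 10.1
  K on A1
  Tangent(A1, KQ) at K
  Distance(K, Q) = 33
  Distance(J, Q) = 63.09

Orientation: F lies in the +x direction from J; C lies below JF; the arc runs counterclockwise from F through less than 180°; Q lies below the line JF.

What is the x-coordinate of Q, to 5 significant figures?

45.821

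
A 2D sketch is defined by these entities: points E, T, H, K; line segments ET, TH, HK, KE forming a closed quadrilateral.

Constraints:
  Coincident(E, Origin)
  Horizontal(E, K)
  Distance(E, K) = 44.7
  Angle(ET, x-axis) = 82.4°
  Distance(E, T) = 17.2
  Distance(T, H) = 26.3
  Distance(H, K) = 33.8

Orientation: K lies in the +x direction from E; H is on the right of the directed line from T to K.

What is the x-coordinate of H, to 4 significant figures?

11.74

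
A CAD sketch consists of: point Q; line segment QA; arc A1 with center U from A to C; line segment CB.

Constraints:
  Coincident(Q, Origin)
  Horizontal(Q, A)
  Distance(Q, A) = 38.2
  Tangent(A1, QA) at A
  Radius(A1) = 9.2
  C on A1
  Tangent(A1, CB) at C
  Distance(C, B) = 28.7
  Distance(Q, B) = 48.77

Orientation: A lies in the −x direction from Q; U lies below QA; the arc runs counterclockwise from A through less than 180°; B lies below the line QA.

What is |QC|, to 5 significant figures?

48.060

Q is at the origin; Q and A share the same y with |QA| = 38.2 and A on the −x side, so A = (-38.200, 0.0000). Tangency of A1 to QA means the radius UA is perpendicular to QA, so U = A + (0, -9.2) = (-38.200, -9.2000). Since UC ⟂ CB (tangency), |UB| = √(9.2² + 28.7²) = 30.139 regardless of where C sits on A1. So B lies on both circle(Q, 48.77) and circle(U, 30.139); the below-QA intersection is B = (-30.235, -38.267). C is the foot of the tangent from B: C = (-45.907, -14.224).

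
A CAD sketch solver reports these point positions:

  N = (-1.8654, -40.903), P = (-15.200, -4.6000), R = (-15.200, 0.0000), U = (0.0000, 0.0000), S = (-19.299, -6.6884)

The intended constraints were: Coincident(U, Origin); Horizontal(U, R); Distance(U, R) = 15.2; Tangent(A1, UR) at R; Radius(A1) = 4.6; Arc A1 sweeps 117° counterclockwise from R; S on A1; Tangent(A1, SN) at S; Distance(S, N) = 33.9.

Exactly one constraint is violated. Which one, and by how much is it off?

Distance(S, N) = 33.9 — off by 4.50.

U = (0.00, 0.00) ✓; U.y = 0.00, R.y = 0.00 ✓; |UR| = 15.20 ✓; ∠(PR, RU) = 90.00° ✓; |PR| = 4.600 ✓; bearing(P→S) − bearing(P→R) = 117.0° ✓; |PS| = 4.600 ✓; ∠(PS, SN) = 90.00° ✓; |SN| = 38.40 ✗.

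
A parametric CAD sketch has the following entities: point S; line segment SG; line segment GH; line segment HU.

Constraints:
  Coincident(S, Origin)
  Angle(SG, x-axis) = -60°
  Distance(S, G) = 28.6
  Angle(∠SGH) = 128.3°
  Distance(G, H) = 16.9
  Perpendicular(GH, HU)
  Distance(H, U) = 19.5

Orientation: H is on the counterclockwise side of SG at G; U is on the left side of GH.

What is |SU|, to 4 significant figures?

34.75

∠SGH = 128.3°, so GH runs at -60.0° + (180° − 128.3°) = -8.300° from the x-axis; with |GH| = 16.9, H = G + 16.9·(cos -8.300°, sin -8.300°) = (31.02, -27.21). The perpendicularity gives HU at right angles to GH; with |HU| = 19.5 on the left of GH, U = H + 19.5·(0.1444, 0.9895) = (33.84, -7.912). Then |SU| = |U − S| = 34.75.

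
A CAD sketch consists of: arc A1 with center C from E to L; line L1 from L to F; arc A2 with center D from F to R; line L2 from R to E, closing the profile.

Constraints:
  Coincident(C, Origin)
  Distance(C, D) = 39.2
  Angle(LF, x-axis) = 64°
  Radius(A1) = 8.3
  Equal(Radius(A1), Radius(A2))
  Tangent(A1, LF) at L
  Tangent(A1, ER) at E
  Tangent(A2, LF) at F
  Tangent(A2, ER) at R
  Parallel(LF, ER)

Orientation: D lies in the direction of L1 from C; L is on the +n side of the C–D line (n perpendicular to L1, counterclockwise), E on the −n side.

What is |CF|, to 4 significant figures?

40.07

Tangency of A1 to both parallel lines with radius 8.3 puts L and E at C ± 8.3·n: L = (-7.460, 3.638), E = (7.460, -3.638). Equal radii place F and R the same way about D: F = D + 8.3·n = (9.724, 38.87), R = D − 8.3·n = (24.64, 31.59). Then |CF| = |F − C| = 40.07.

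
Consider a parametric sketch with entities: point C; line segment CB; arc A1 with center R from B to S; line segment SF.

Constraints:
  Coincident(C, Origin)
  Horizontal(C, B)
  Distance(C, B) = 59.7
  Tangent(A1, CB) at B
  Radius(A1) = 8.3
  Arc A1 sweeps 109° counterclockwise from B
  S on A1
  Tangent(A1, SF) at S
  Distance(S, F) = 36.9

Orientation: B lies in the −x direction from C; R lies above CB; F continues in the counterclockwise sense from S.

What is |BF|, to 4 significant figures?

46.08

C is at the origin; C and B share the same y with |CB| = 59.7 and B on the −x side, so B = (-59.70, 0.000). A1 meets CB tangentially, so RB is at right angles to CB, so R = B + (0, 8.3) = (-59.70, 8.300). On A1, B sits at bearing -90° from R; a 109° counterclockwise sweep puts S at bearing 19°, so S = R + 8.3·(cos 19°, sin 19°) = (-51.85, 11.00). A1 meets SF tangentially, so RS is at right angles to SF, so SF runs along (−sin 19°, cos 19°); with |SF| = 36.9, F = (-63.87, 45.89). Then |BF| = |F − B| = 46.08.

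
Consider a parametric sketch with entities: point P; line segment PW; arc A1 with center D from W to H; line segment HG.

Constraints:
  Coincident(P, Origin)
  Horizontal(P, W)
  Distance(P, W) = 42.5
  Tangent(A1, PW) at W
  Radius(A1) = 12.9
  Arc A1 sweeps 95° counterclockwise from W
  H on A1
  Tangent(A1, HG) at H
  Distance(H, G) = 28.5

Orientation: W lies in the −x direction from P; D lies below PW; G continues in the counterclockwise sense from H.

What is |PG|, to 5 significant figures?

67.779

P is at the origin; P and W share the same y with |PW| = 42.5 and W on the −x side, so W = (-42.500, 0.0000). Tangency of A1 to PW means the radius DW is perpendicular to PW, so D = W + (0, -12.9) = (-42.500, -12.900). On A1, W sits at bearing 90° from D; a 95° counterclockwise sweep puts H at bearing 185°, so H = D + 12.9·(cos 185°, sin 185°) = (-55.351, -14.024). The tangent condition forces DH to be normal to HG, so HG runs along (−sin 185°, cos 185°); with |HG| = 28.5, G = (-52.867, -42.416). Then |PG| = |G − P| = 67.779.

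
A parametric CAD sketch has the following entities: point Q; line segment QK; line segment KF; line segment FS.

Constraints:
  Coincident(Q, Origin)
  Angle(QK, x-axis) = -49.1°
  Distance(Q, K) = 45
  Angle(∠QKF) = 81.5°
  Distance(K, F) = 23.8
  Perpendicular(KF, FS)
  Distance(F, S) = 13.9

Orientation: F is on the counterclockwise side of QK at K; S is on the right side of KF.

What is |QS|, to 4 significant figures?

60.87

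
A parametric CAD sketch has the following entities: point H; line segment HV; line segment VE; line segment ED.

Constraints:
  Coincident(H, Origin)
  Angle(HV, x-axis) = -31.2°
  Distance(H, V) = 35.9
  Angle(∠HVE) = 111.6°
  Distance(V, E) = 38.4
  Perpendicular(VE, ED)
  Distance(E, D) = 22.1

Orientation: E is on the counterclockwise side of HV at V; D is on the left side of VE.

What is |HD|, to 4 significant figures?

52.83

∠HVE = 111.6°, so VE runs at -31.2° + (180° − 111.6°) = 37.20° from the x-axis; with |VE| = 38.4, E = V + 38.4·(cos 37.20°, sin 37.20°) = (61.29, 4.619). VE ⟂ ED; with |ED| = 22.1 on the left of VE, D = E + 22.1·(-0.6046, 0.7965) = (47.93, 22.22). Then |HD| = |D − H| = 52.83.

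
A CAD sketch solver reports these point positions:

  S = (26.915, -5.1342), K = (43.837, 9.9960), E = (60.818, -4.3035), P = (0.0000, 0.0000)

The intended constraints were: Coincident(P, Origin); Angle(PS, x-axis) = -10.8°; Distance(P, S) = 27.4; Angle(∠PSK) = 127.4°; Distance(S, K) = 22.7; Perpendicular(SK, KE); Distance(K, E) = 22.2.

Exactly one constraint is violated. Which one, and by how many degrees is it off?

Perpendicular(SK, KE) — off by 8.10°.

P = (0.00, 0.00) ✓; PS at -10.80° ✓; |PS| = 27.40 ✓; ∠PSK = 127.4° ✓; |SK| = 22.70 ✓; ∠(SK, KE) = 81.90° ✗; |KE| = 22.20 ✓.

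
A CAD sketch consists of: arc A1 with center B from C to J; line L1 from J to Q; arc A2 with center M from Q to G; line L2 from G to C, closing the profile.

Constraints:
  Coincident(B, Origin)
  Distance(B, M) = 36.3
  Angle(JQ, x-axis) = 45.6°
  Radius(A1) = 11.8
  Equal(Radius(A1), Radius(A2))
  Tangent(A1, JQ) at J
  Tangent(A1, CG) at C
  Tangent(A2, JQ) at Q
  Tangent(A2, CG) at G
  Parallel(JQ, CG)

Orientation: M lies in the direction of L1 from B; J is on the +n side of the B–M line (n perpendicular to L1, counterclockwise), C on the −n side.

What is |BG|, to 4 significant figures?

38.17

Tangency of A1 to both parallel lines with radius 11.8 puts J and C at B ± 11.8·n: J = (-8.431, 8.256), C = (8.431, -8.256). Equal radii place Q and G the same way about M: Q = M + 11.8·n = (16.97, 34.19), G = M − 11.8·n = (33.83, 17.68). Then |BG| = |G − B| = 38.17.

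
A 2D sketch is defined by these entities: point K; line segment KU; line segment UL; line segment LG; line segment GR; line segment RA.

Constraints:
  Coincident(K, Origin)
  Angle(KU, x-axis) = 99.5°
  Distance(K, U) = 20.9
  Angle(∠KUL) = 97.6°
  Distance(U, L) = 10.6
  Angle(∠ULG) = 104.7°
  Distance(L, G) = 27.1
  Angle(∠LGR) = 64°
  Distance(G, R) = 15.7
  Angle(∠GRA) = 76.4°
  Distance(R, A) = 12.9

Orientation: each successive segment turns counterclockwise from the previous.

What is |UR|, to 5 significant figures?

23.230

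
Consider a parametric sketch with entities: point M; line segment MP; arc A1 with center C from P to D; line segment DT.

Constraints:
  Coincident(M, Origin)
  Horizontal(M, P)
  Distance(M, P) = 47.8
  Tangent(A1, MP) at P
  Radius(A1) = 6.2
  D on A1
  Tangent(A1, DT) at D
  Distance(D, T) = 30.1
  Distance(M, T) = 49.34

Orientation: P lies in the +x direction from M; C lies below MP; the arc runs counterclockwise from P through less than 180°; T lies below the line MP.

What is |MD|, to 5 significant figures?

42.024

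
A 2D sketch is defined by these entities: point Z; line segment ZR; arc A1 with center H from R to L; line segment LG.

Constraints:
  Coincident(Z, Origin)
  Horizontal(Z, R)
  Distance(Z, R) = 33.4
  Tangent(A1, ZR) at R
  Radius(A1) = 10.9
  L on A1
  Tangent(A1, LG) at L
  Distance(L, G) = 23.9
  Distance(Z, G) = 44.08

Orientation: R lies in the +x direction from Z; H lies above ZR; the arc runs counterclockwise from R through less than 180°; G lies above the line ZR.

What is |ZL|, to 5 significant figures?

45.312

Checks: |HL| = 10.90 ✓; ∠(HL, LG) = 90.00° ✓; |LG| = 23.90 ✓; |ZG| = 44.08 ✓.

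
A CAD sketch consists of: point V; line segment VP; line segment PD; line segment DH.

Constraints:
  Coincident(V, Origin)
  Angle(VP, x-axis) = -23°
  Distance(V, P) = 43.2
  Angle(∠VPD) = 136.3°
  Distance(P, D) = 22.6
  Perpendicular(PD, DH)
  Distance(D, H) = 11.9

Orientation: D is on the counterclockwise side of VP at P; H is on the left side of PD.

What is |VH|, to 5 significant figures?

56.745

V is at the origin; VP runs at -23.0° with length 43.2, so P = 43.2·(cos -23.0°, sin -23.0°) = (39.766, -16.880). ∠VPD = 136.3°, so PD runs at -23.0° + (180° − 136.3°) = 20.700° from the x-axis; with |PD| = 22.6, D = P + 22.6·(cos 20.700°, sin 20.700°) = (60.907, -8.8911). The perpendicularity gives DH at right angles to PD; with |DH| = 11.9 on the left of PD, H = D + 11.9·(-0.35347, 0.93544) = (56.700, 2.2407). Then |VH| = |H − V| = 56.745.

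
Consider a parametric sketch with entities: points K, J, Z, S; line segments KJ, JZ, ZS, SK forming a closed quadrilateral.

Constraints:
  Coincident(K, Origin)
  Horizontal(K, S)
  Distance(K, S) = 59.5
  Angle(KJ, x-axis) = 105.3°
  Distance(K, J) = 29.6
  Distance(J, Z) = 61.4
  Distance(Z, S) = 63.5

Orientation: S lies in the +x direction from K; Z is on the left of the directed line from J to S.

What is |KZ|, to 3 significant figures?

75.6

Checks: |JZ| = 61.40 ✓; |ZS| = 63.50 ✓.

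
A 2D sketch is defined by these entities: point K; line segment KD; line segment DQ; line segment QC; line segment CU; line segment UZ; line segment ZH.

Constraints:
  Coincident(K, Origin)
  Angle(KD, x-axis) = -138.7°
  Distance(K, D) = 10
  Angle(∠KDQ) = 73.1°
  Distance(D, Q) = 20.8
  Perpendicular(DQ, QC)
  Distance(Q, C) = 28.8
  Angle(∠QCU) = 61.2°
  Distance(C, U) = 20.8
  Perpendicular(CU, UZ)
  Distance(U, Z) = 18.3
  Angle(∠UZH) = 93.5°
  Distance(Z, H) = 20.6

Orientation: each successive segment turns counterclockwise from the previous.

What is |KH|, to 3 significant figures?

27.2

K is at the origin; KD runs at -138.7° with length 10.0, so D = (-7.51, -6.60). ∠KDQ = 73.1° gives DQ at -31.8° from the x-axis; with |DQ| = 20.8, Q = (10.2, -17.6). DQ is perpendicular to QC, so QC runs at 58.2°; with |QC| = 28.8, C = (25.3, 6.92). ∠QCU = 61.2° gives CU at 177° from the x-axis; with |CU| = 20.8, U = (4.57, 8.00). The perpendicularity gives UZ at right angles to CU, so UZ runs at -93.0°; with |UZ| = 18.3, Z = (3.61, -10.3). ∠UZH = 93.5° gives ZH at -6.50° from the x-axis; with |ZH| = 20.6, H = (24.1, -12.6). Then |KH| = |H − K| = 27.2.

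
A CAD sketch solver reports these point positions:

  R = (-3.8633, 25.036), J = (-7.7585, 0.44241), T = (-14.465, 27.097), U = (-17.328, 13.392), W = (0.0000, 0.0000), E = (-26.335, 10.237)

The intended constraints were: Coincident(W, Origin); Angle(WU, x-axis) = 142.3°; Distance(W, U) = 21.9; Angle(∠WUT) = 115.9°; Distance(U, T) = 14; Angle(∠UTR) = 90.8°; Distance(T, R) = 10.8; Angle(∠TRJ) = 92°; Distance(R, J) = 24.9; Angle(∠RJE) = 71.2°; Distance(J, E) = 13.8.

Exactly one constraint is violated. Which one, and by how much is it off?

Distance(J, E) = 13.8 — off by 7.20.

W = (0.00, 0.00) ✓; WU at 142.3° ✓; |WU| = 21.90 ✓; ∠WUT = 115.9° ✓; |UT| = 14.00 ✓; ∠UTR = 90.80° ✓; |TR| = 10.80 ✓; ∠TRJ = 92.00° ✓; |RJ| = 24.90 ✓; ∠RJE = 71.20° ✓; |JE| = 21.00 ✗.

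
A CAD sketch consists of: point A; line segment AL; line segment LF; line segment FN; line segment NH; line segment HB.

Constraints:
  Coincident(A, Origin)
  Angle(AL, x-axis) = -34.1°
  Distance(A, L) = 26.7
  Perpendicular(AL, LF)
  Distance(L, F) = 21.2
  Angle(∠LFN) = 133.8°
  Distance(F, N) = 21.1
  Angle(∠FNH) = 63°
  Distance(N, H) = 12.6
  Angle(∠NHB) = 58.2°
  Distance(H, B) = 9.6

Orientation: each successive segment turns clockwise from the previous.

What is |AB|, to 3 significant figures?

31.3

A is at the origin; AL runs at -34.1° with length 26.7, so L = (22.1, -15.0). The perpendicularity gives LF at right angles to AL, so LF runs at -124°; with |LF| = 21.2, F = (10.2, -32.5). ∠LFN = 133.8° gives FN at -170° from the x-axis; with |FN| = 21.1, N = (-10.6, -36.1). ∠FNH = 63.0° gives NH at 72.7° from the x-axis; with |NH| = 12.6, H = (-6.83, -24.0). ∠NHB = 58.2° gives HB at -49.1° from the x-axis; with |HB| = 9.6, B = (-0.542, -31.3). Then |AB| = |B − A| = 31.3.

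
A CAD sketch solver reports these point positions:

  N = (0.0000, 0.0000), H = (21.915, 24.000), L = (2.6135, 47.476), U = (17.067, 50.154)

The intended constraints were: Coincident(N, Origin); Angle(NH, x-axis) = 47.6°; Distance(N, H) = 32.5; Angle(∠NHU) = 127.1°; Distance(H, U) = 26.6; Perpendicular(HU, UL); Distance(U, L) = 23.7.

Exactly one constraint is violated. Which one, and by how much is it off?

Distance(U, L) = 23.7 — off by 9.00.

N = (0.00, 0.00) ✓; NH at 47.60° ✓; |NH| = 32.50 ✓; ∠NHU = 127.1° ✓; |HU| = 26.60 ✓; ∠(HU, UL) = 90.00° ✓; |UL| = 14.70 ✗.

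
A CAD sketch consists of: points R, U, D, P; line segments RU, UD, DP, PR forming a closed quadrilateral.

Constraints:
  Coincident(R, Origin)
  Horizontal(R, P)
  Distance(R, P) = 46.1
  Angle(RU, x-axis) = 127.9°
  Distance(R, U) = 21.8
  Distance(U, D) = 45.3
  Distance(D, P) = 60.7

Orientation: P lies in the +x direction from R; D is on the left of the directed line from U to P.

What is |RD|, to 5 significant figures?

54.468

Checks: |RP| = 46.10 ✓; |RU| = 21.80 ✓; |UD| = 45.30 ✓; |DP| = 60.70 ✓.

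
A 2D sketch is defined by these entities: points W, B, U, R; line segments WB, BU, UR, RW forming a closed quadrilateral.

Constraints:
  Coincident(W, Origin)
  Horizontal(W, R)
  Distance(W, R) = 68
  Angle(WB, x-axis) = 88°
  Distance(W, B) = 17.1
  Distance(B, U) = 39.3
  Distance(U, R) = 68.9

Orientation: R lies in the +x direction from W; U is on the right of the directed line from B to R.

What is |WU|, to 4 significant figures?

22.32

Checks: |BU| = 39.30 ✓; |UR| = 68.90 ✓.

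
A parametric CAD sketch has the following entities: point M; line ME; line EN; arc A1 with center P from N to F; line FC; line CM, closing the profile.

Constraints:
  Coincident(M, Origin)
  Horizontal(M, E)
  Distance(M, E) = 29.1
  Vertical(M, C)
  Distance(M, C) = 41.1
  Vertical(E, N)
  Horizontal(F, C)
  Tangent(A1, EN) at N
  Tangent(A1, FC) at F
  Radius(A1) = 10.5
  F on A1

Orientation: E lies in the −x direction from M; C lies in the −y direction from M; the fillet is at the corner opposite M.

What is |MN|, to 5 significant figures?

42.228

The virtual corner opposite M is at (-29.100, -41.100). Since A1 is tangent to EN there, PN ⟂ EN and A1 meets FC tangentially, so PF is at right angles to FC, with radius 10.5, so the center P sits 10.5 in from both sides at P = (-18.600, -30.600). That places the tangent points at N = (-29.100, -30.600) on EN and F = (-18.600, -41.100) on FC. Then |MN| = |N − M| = 42.228.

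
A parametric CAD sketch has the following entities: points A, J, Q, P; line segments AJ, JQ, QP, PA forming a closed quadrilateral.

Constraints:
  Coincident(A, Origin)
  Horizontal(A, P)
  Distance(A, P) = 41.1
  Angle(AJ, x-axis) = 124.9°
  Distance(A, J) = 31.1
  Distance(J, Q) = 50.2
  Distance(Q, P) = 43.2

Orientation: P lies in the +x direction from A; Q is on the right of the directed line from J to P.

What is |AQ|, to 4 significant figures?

20.43

Checks: |JQ| = 50.20 ✓; |QP| = 43.20 ✓.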